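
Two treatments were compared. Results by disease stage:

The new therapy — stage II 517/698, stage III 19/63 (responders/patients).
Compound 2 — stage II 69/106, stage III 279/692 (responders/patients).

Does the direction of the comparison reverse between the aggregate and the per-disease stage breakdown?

Stage II: the new therapy 517/698 = 74.1%, Compound 2 69/106 = 65.1% → the new therapy
Stage III: the new therapy 19/63 = 30.2%, Compound 2 279/692 = 40.3% → Compound 2
Overall: the new therapy 536/761 = 70.4%, Compound 2 348/798 = 43.6% → the new therapy
Neither sweeps: the new therapy wins 1 of 2 groups, Compound 2 wins 1. The new therapy wins overall but not every group — no Simpson reversal.

No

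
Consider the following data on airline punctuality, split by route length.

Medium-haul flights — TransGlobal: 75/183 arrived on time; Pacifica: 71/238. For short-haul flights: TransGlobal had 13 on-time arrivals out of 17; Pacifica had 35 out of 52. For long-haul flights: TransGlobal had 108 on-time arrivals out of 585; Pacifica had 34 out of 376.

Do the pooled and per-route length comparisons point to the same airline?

Yes

Medium-haul: TransGlobal 75/183 = 41.0%, Pacifica 71/238 = 29.8% → TransGlobal
Short-haul: TransGlobal 13/17 = 76.5%, Pacifica 35/52 = 67.3% → TransGlobal
Long-haul: TransGlobal 108/585 = 18.5%, Pacifica 34/376 = 9.0% → TransGlobal
Overall: TransGlobal 196/785 = 25.0%, Pacifica 140/666 = 21.0% → TransGlobal
TransGlobal wins overall and in every route group — no reversal.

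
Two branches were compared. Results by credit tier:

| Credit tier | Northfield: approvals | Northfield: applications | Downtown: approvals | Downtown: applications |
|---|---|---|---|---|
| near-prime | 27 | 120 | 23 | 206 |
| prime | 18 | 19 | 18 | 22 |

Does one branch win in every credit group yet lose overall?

No

Near-prime: Northfield 27/120 = 22.5%, Downtown 23/206 = 11.2% → Northfield
Prime: Northfield 18/19 = 94.7%, Downtown 18/22 = 81.8% → Northfield
Overall: Northfield 45/139 = 32.4%, Downtown 41/228 = 18.0% → Northfield
Northfield wins overall and in every credit group — no reversal.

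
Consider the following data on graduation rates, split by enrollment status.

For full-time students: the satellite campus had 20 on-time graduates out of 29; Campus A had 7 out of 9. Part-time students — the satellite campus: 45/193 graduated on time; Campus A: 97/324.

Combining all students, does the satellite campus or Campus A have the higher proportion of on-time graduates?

Campus A

Full-time: the satellite campus 20/29 = 69.0%, Campus A 7/9 = 77.8% → Campus A
Part-time: the satellite campus 45/193 = 23.3%, Campus A 97/324 = 29.9% → Campus A
Overall: the satellite campus 65/222 = 29.3%, Campus A 104/333 = 31.2% → Campus A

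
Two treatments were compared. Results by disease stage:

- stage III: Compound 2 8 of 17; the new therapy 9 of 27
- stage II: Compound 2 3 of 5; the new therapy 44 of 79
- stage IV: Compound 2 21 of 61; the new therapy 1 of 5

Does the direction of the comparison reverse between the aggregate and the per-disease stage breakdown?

Yes

Stage III: Compound 2 8/17 = 47.1%, the new therapy 9/27 = 33.3% → Compound 2
Stage II: Compound 2 3/5 = 60.0%, the new therapy 44/79 = 55.7% → Compound 2
Stage IV: Compound 2 21/61 = 34.4%, the new therapy 1/5 = 20.0% → Compound 2
Overall: Compound 2 32/83 = 38.6%, the new therapy 54/111 = 48.6% → the new therapy
Compound 2 wins each disease group but the new therapy wins overall — the comparison reverses. Compound 2's patients skew toward stage IV, which has a lower base rate.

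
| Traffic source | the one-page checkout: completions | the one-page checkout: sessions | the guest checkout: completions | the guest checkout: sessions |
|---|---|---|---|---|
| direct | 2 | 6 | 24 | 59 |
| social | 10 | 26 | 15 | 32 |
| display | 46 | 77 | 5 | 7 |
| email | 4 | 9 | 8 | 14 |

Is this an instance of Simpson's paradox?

Yes

Direct: the one-page checkout 2/6 = 33.3%, the guest checkout 24/59 = 40.7% → the guest checkout
Social: the one-page checkout 10/26 = 38.5%, the guest checkout 15/32 = 46.9% → the guest checkout
Display: the one-page checkout 46/77 = 59.7%, the guest checkout 5/7 = 71.4% → the guest checkout
Email: the one-page checkout 4/9 = 44.4%, the guest checkout 8/14 = 57.1% → the guest checkout
Overall: the one-page checkout 62/118 = 52.5%, the guest checkout 52/112 = 46.4% → the one-page checkout
The guest checkout wins each traffic group but the one-page checkout wins overall — the comparison reverses. The guest checkout's sessions skew toward direct, which has a lower base rate.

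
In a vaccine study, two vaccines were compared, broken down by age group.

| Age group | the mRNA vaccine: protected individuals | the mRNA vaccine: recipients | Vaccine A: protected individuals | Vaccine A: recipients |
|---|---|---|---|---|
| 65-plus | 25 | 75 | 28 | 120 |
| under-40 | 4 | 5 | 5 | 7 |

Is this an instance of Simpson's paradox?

65-plus: the mRNA vaccine 25/75 = 33.3%, Vaccine A 28/120 = 23.3% → the mRNA vaccine
Under-40: the mRNA vaccine 4/5 = 80.0%, Vaccine A 5/7 = 71.4% → the mRNA vaccine
Overall: the mRNA vaccine 29/80 = 36.2%, Vaccine A 33/127 = 26.0% → the mRNA vaccine
The mRNA vaccine wins overall and in every age group — no reversal.

No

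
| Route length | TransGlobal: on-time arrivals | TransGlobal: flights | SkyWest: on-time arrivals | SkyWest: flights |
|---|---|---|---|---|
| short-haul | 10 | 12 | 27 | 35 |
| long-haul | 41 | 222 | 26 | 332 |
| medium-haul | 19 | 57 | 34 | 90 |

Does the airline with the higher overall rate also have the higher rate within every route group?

Short-haul: TransGlobal 10/12 = 83.3%, SkyWest 27/35 = 77.1% → TransGlobal
Long-haul: TransGlobal 41/222 = 18.5%, SkyWest 26/332 = 7.8% → TransGlobal
Medium-haul: TransGlobal 19/57 = 33.3%, SkyWest 34/90 = 37.8% → SkyWest
Overall: TransGlobal 70/291 = 24.1%, SkyWest 87/457 = 19.0% → TransGlobal
Neither sweeps: TransGlobal wins 2 of 3 groups, SkyWest wins 1. TransGlobal wins overall but not every group — no Simpson reversal.

No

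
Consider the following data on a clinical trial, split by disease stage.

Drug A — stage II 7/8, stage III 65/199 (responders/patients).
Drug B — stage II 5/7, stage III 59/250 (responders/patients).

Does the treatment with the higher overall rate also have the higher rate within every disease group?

Yes

Stage II: Drug A 7/8 = 87.5%, Drug B 5/7 = 71.4% → Drug A
Stage III: Drug A 65/199 = 32.7%, Drug B 59/250 = 23.6% → Drug A
Overall: Drug A 72/207 = 34.8%, Drug B 64/257 = 24.9% → Drug A
Drug A wins overall and in every disease group — no reversal.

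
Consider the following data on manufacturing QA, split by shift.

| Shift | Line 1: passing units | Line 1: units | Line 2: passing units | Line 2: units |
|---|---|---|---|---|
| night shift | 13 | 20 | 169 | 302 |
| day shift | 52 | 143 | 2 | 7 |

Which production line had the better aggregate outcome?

Line 2

Night shift: Line 1 13/20 = 65.0%, Line 2 169/302 = 56.0% → Line 1
Day shift: Line 1 52/143 = 36.4%, Line 2 2/7 = 28.6% → Line 1
Overall: Line 1 65/163 = 39.9%, Line 2 171/309 = 55.3% → Line 2
(Line 1 wins every shift group but Line 2 wins overall — Line 1's units skew toward the low-rate day shift group.)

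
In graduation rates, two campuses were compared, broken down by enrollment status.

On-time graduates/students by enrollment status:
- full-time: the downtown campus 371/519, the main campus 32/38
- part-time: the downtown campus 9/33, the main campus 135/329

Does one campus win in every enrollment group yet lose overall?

Yes

Full-time: the downtown campus 371/519 = 71.5%, the main campus 32/38 = 84.2% → the main campus
Part-time: the downtown campus 9/33 = 27.3%, the main campus 135/329 = 41.0% → the main campus
Overall: the downtown campus 380/552 = 68.8%, the main campus 167/367 = 45.5% → the downtown campus
The main campus wins each enrollment group but the downtown campus wins overall — the comparison reverses. The main campus's students skew toward part-time, which has a lower base rate.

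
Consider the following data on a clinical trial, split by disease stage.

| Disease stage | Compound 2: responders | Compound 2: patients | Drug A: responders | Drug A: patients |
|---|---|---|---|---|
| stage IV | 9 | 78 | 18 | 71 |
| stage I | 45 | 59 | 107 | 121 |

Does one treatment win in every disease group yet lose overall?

Stage IV: Compound 2 9/78 = 11.5%, Drug A 18/71 = 25.4% → Drug A
Stage I: Compound 2 45/59 = 76.3%, Drug A 107/121 = 88.4% → Drug A
Overall: Compound 2 54/137 = 39.4%, Drug A 125/192 = 65.1% → Drug A
Drug A wins overall and in every disease group — no reversal.

No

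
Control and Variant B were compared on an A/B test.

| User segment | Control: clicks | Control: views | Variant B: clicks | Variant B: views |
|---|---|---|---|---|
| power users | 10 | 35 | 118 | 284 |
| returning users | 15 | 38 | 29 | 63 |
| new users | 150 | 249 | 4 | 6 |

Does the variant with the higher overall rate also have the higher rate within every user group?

Power users: Control 10/35 = 28.6%, Variant B 118/284 = 41.5% → Variant B
Returning users: Control 15/38 = 39.5%, Variant B 29/63 = 46.0% → Variant B
New users: Control 150/249 = 60.2%, Variant B 4/6 = 66.7% → Variant B
Overall: Control 175/322 = 54.3%, Variant B 151/353 = 42.8% → Control
Variant B wins each user group but Control wins overall — the comparison reverses. Variant B's views skew toward power users, which has a lower base rate.

No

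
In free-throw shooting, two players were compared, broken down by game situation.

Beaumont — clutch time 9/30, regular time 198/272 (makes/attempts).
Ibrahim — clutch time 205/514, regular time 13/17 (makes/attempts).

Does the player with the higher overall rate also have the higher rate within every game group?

No

Clutch time: Beaumont 9/30 = 30.0%, Ibrahim 205/514 = 39.9% → Ibrahim
Regular time: Beaumont 198/272 = 72.8%, Ibrahim 13/17 = 76.5% → Ibrahim
Overall: Beaumont 207/302 = 68.5%, Ibrahim 218/531 = 41.1% → Beaumont
Ibrahim wins each game group but Beaumont wins overall — the comparison reverses. Ibrahim's attempts skew toward clutch time, which has a lower base rate.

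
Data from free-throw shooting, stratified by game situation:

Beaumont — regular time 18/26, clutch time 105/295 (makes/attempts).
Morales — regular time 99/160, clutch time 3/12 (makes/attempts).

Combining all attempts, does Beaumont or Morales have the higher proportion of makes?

Regular time: Beaumont 18/26 = 69.2%, Morales 99/160 = 61.9% → Beaumont
Clutch time: Beaumont 105/295 = 35.6%, Morales 3/12 = 25.0% → Beaumont
Overall: Beaumont 123/321 = 38.3%, Morales 102/172 = 59.3% → Morales
(Beaumont wins every game group but Morales wins overall — Beaumont's attempts skew toward the low-rate clutch time group.)

Morales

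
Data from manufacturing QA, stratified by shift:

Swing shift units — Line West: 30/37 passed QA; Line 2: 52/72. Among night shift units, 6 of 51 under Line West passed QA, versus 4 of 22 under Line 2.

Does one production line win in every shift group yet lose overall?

Swing shift: Line West 30/37 = 81.1%, Line 2 52/72 = 72.2% → Line West
Night shift: Line West 6/51 = 11.8%, Line 2 4/22 = 18.2% → Line 2
Overall: Line West 36/88 = 40.9%, Line 2 56/94 = 59.6% → Line 2
Neither sweeps: Line West wins 1 of 2 groups, Line 2 wins 1. Line 2 wins overall but not every group — no Simpson reversal.

No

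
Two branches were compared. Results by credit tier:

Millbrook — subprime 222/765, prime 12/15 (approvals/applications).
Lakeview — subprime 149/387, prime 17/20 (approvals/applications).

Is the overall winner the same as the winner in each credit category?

Yes

Subprime: Millbrook 222/765 = 29.0%, Lakeview 149/387 = 38.5% → Lakeview
Prime: Millbrook 12/15 = 80.0%, Lakeview 17/20 = 85.0% → Lakeview
Overall: Millbrook 234/780 = 30.0%, Lakeview 166/407 = 40.8% → Lakeview
Lakeview wins overall and in every credit group — no reversal.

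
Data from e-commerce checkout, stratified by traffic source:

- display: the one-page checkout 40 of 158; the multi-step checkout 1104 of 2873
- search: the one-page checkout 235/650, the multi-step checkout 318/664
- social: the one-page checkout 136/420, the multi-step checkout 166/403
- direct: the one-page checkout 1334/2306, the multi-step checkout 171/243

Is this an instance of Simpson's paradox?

Yes

Display: the one-page checkout 40/158 = 25.3%, the multi-step checkout 1104/2873 = 38.4% → the multi-step checkout
Search: the one-page checkout 235/650 = 36.2%, the multi-step checkout 318/664 = 47.9% → the multi-step checkout
Social: the one-page checkout 136/420 = 32.4%, the multi-step checkout 166/403 = 41.2% → the multi-step checkout
Direct: the one-page checkout 1334/2306 = 57.8%, the multi-step checkout 171/243 = 70.4% → the multi-step checkout
Overall: the one-page checkout 1745/3534 = 49.4%, the multi-step checkout 1759/4183 = 42.1% → the one-page checkout
The multi-step checkout wins each traffic group but the one-page checkout wins overall — the comparison reverses. The multi-step checkout's sessions skew toward display, which has a lower base rate.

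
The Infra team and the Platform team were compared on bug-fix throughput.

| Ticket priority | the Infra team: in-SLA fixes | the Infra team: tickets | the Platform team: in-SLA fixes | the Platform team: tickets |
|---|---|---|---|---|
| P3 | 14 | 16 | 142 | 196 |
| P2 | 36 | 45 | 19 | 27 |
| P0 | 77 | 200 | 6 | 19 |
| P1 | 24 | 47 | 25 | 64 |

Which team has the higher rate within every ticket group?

P3: the Infra team 14/16 = 87.5%, the Platform team 142/196 = 72.4% → the Infra team
P2: the Infra team 36/45 = 80.0%, the Platform team 19/27 = 70.4% → the Infra team
P0: the Infra team 77/200 = 38.5%, the Platform team 6/19 = 31.6% → the Infra team
P1: the Infra team 24/47 = 51.1%, the Platform team 25/64 = 39.1% → the Infra team
The Infra team has the higher rate in all 4 groups.

the Infra team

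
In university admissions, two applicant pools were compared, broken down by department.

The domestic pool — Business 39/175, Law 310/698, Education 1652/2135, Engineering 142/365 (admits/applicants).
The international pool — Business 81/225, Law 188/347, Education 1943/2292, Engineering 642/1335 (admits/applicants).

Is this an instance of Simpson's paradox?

Business: the domestic pool 39/175 = 22.3%, the international pool 81/225 = 36.0% → the international pool
Law: the domestic pool 310/698 = 44.4%, the international pool 188/347 = 54.2% → the international pool
Education: the domestic pool 1652/2135 = 77.4%, the international pool 1943/2292 = 84.8% → the international pool
Engineering: the domestic pool 142/365 = 38.9%, the international pool 642/1335 = 48.1% → the international pool
Overall: the domestic pool 2143/3373 = 63.5%, the international pool 2854/4199 = 68.0% → the international pool
The international pool wins overall and in every department group — no reversal.

No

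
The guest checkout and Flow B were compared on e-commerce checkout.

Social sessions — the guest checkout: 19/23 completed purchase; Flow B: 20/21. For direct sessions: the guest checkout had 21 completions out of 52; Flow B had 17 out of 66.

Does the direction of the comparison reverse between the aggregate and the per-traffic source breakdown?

Social: the guest checkout 19/23 = 82.6%, Flow B 20/21 = 95.2% → Flow B
Direct: the guest checkout 21/52 = 40.4%, Flow B 17/66 = 25.8% → the guest checkout
Overall: the guest checkout 40/75 = 53.3%, Flow B 37/87 = 42.5% → the guest checkout
Neither sweeps: the guest checkout wins 1 of 2 groups, Flow B wins 1. The guest checkout wins overall but not every group — no Simpson reversal.

No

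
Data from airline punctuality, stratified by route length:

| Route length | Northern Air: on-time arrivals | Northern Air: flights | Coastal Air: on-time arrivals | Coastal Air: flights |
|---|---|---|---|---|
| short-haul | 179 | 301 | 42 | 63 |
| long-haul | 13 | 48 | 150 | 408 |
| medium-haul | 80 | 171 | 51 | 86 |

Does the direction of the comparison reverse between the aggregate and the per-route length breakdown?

Short-haul: Northern Air 179/301 = 59.5%, Coastal Air 42/63 = 66.7% → Coastal Air
Long-haul: Northern Air 13/48 = 27.1%, Coastal Air 150/408 = 36.8% → Coastal Air
Medium-haul: Northern Air 80/171 = 46.8%, Coastal Air 51/86 = 59.3% → Coastal Air
Overall: Northern Air 272/520 = 52.3%, Coastal Air 243/557 = 43.6% → Northern Air
Coastal Air wins each route group but Northern Air wins overall — the comparison reverses. Coastal Air's flights skew toward long-haul, which has a lower base rate.

Yes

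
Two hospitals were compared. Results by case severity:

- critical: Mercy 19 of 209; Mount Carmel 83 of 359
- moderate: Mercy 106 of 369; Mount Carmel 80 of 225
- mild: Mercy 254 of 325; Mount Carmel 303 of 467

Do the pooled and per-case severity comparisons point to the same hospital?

Critical: Mercy 19/209 = 9.1%, Mount Carmel 83/359 = 23.1% → Mount Carmel
Moderate: Mercy 106/369 = 28.7%, Mount Carmel 80/225 = 35.6% → Mount Carmel
Mild: Mercy 254/325 = 78.2%, Mount Carmel 303/467 = 64.9% → Mercy
Overall: Mercy 379/903 = 42.0%, Mount Carmel 466/1051 = 44.3% → Mount Carmel
Neither sweeps: Mercy wins 1 of 3 groups, Mount Carmel wins 2. Mount Carmel wins overall but not every group — no Simpson reversal.

No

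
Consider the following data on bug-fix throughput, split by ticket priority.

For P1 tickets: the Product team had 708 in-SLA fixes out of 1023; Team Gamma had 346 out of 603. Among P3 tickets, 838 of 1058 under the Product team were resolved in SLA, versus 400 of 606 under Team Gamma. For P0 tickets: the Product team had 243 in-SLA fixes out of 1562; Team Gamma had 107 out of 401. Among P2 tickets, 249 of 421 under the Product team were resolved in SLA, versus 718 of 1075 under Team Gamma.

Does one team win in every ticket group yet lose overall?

No

P1: the Product team 708/1023 = 69.2%, Team Gamma 346/603 = 57.4% → the Product team
P3: the Product team 838/1058 = 79.2%, Team Gamma 400/606 = 66.0% → the Product team
P0: the Product team 243/1562 = 15.6%, Team Gamma 107/401 = 26.7% → Team Gamma
P2: the Product team 249/421 = 59.1%, Team Gamma 718/1075 = 66.8% → Team Gamma
Overall: the Product team 2038/4064 = 50.1%, Team Gamma 1571/2685 = 58.5% → Team Gamma
Neither sweeps: the Product team wins 2 of 4 groups, Team Gamma wins 2. Team Gamma wins overall but not every group — no Simpson reversal.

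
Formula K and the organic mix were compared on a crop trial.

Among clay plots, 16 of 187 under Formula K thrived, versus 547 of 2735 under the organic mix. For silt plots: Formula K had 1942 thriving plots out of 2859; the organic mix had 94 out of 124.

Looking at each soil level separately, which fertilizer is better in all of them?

the organic mix

Clay: Formula K 16/187 = 8.6%, the organic mix 547/2735 = 20.0% → the organic mix
Silt: Formula K 1942/2859 = 67.9%, the organic mix 94/124 = 75.8% → the organic mix
The organic mix has the higher rate in both groups.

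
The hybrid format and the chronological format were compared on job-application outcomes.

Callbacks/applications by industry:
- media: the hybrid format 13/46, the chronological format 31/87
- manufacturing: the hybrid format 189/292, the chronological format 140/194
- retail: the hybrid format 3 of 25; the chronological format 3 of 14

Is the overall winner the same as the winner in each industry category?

Yes

Media: the hybrid format 13/46 = 28.3%, the chronological format 31/87 = 35.6% → the chronological format
Manufacturing: the hybrid format 189/292 = 64.7%, the chronological format 140/194 = 72.2% → the chronological format
Retail: the hybrid format 3/25 = 12.0%, the chronological format 3/14 = 21.4% → the chronological format
Overall: the hybrid format 205/363 = 56.5%, the chronological format 174/295 = 59.0% → the chronological format
The chronological format wins overall and in every industry group — no reversal.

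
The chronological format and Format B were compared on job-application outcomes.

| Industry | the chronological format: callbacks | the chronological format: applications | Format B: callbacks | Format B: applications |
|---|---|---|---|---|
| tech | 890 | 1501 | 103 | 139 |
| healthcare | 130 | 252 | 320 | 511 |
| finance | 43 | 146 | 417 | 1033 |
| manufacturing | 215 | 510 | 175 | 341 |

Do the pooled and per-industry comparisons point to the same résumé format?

Tech: the chronological format 890/1501 = 59.3%, Format B 103/139 = 74.1% → Format B
Healthcare: the chronological format 130/252 = 51.6%, Format B 320/511 = 62.6% → Format B
Finance: the chronological format 43/146 = 29.5%, Format B 417/1033 = 40.4% → Format B
Manufacturing: the chronological format 215/510 = 42.2%, Format B 175/341 = 51.3% → Format B
Overall: the chronological format 1278/2409 = 53.1%, Format B 1015/2024 = 50.1% → the chronological format
Format B wins each industry group but the chronological format wins overall — the comparison reverses. Format B's applications skew toward finance, which has a lower base rate.

No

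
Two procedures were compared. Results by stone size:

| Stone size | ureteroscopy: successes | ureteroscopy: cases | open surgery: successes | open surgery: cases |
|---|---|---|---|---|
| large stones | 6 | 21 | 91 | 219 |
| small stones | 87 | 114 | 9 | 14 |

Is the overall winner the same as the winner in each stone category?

Large stones: ureteroscopy 6/21 = 28.6%, open surgery 91/219 = 41.6% → open surgery
Small stones: ureteroscopy 87/114 = 76.3%, open surgery 9/14 = 64.3% → ureteroscopy
Overall: ureteroscopy 93/135 = 68.9%, open surgery 100/233 = 42.9% → ureteroscopy
Neither sweeps: ureteroscopy wins 1 of 2 groups, open surgery wins 1. Ureteroscopy wins overall but not every group — no Simpson reversal.

No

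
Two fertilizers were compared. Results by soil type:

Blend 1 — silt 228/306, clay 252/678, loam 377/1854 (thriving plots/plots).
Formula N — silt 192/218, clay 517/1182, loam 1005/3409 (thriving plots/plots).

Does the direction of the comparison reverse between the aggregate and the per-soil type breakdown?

Silt: Blend 1 228/306 = 74.5%, Formula N 192/218 = 88.1% → Formula N
Clay: Blend 1 252/678 = 37.2%, Formula N 517/1182 = 43.7% → Formula N
Loam: Blend 1 377/1854 = 20.3%, Formula N 1005/3409 = 29.5% → Formula N
Overall: Blend 1 857/2838 = 30.2%, Formula N 1714/4809 = 35.6% → Formula N
Formula N wins overall and in every soil group — no reversal.

No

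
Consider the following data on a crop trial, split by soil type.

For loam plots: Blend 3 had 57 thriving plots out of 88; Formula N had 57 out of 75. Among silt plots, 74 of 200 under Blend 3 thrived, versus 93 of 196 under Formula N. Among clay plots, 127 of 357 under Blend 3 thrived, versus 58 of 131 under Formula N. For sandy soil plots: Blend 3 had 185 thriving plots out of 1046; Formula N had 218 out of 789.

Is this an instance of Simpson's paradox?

Loam: Blend 3 57/88 = 64.8%, Formula N 57/75 = 76.0% → Formula N
Silt: Blend 3 74/200 = 37.0%, Formula N 93/196 = 47.4% → Formula N
Clay: Blend 3 127/357 = 35.6%, Formula N 58/131 = 44.3% → Formula N
Sandy soil: Blend 3 185/1046 = 17.7%, Formula N 218/789 = 27.6% → Formula N
Overall: Blend 3 443/1691 = 26.2%, Formula N 426/1191 = 35.8% → Formula N
Formula N wins overall and in every soil group — no reversal.

No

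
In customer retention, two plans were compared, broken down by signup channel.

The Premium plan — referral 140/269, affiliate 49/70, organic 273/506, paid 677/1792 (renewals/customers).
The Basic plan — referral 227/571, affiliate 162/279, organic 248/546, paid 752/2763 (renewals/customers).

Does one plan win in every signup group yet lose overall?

Referral: the Premium plan 140/269 = 52.0%, the Basic plan 227/571 = 39.8% → the Premium plan
Affiliate: the Premium plan 49/70 = 70.0%, the Basic plan 162/279 = 58.1% → the Premium plan
Organic: the Premium plan 273/506 = 54.0%, the Basic plan 248/546 = 45.4% → the Premium plan
Paid: the Premium plan 677/1792 = 37.8%, the Basic plan 752/2763 = 27.2% → the Premium plan
Overall: the Premium plan 1139/2637 = 43.2%, the Basic plan 1389/4159 = 33.4% → the Premium plan
The Premium plan wins overall and in every signup group — no reversal.

No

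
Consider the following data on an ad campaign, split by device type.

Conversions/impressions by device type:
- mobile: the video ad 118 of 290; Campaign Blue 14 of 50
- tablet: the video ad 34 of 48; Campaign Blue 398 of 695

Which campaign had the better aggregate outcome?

Mobile: the video ad 118/290 = 40.7%, Campaign Blue 14/50 = 28.0% → the video ad
Tablet: the video ad 34/48 = 70.8%, Campaign Blue 398/695 = 57.3% → the video ad
Overall: the video ad 152/338 = 45.0%, Campaign Blue 412/745 = 55.3% → Campaign Blue
(The video ad wins every device group but Campaign Blue wins overall — the video ad's impressions skew toward the low-rate mobile group.)

Campaign Blue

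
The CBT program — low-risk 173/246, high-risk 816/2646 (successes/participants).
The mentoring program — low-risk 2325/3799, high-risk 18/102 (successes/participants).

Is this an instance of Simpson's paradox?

Yes

Low-risk: the CBT program 173/246 = 70.3%, the mentoring program 2325/3799 = 61.2% → the CBT program
High-risk: the CBT program 816/2646 = 30.8%, the mentoring program 18/102 = 17.6% → the CBT program
Overall: the CBT program 989/2892 = 34.2%, the mentoring program 2343/3901 = 60.1% → the mentoring program
The CBT program wins each risk group but the mentoring program wins overall — the comparison reverses. The CBT program's participants skew toward high-risk, which has a lower base rate.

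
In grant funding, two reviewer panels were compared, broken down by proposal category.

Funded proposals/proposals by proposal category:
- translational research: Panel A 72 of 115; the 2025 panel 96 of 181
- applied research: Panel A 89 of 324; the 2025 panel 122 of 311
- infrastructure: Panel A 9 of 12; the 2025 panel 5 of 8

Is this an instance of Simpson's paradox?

Translational research: Panel A 72/115 = 62.6%, the 2025 panel 96/181 = 53.0% → Panel A
Applied research: Panel A 89/324 = 27.5%, the 2025 panel 122/311 = 39.2% → the 2025 panel
Infrastructure: Panel A 9/12 = 75.0%, the 2025 panel 5/8 = 62.5% → Panel A
Overall: Panel A 170/451 = 37.7%, the 2025 panel 223/500 = 44.6% → the 2025 panel
Neither sweeps: Panel A wins 2 of 3 groups, the 2025 panel wins 1. The 2025 panel wins overall but not every group — no Simpson reversal.

No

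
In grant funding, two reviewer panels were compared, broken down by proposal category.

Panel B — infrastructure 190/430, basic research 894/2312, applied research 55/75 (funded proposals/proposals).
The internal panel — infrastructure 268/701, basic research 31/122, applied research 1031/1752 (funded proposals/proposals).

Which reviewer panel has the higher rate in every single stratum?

Panel B

Infrastructure: Panel B 190/430 = 44.2%, the internal panel 268/701 = 38.2% → Panel B
Basic research: Panel B 894/2312 = 38.7%, the internal panel 31/122 = 25.4% → Panel B
Applied research: Panel B 55/75 = 73.3%, the internal panel 1031/1752 = 58.8% → Panel B
Panel B has the higher rate in all 3 groups.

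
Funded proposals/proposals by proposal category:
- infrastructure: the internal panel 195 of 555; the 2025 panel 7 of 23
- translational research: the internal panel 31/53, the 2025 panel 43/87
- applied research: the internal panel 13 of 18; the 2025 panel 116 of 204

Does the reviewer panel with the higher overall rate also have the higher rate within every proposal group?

No

Infrastructure: the internal panel 195/555 = 35.1%, the 2025 panel 7/23 = 30.4% → the internal panel
Translational research: the internal panel 31/53 = 58.5%, the 2025 panel 43/87 = 49.4% → the internal panel
Applied research: the internal panel 13/18 = 72.2%, the 2025 panel 116/204 = 56.9% → the internal panel
Overall: the internal panel 239/626 = 38.2%, the 2025 panel 166/314 = 52.9% → the 2025 panel
The internal panel wins each proposal group but the 2025 panel wins overall — the comparison reverses. The internal panel's proposals skew toward infrastructure, which has a lower base rate.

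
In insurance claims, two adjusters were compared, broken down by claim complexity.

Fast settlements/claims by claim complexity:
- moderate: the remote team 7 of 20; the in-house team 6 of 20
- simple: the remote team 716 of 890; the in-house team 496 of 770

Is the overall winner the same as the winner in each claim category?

Moderate: the remote team 7/20 = 35.0%, the in-house team 6/20 = 30.0% → the remote team
Simple: the remote team 716/890 = 80.4%, the in-house team 496/770 = 64.4% → the remote team
Overall: the remote team 723/910 = 79.5%, the in-house team 502/790 = 63.5% → the remote team
The remote team wins overall and in every claim group — no reversal.

Yes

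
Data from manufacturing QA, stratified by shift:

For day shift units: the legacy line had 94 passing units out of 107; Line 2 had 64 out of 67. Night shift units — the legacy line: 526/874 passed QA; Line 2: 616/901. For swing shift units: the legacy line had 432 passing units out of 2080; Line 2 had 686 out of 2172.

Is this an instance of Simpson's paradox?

Day shift: the legacy line 94/107 = 87.9%, Line 2 64/67 = 95.5% → Line 2
Night shift: the legacy line 526/874 = 60.2%, Line 2 616/901 = 68.4% → Line 2
Swing shift: the legacy line 432/2080 = 20.8%, Line 2 686/2172 = 31.6% → Line 2
Overall: the legacy line 1052/3061 = 34.4%, Line 2 1366/3140 = 43.5% → Line 2
Line 2 wins overall and in every shift group — no reversal.

No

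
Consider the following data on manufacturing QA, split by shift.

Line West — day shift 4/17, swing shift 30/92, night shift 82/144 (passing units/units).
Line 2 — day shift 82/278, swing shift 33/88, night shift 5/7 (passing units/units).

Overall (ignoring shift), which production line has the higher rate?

Line West

Day shift: Line West 4/17 = 23.5%, Line 2 82/278 = 29.5% → Line 2
Swing shift: Line West 30/92 = 32.6%, Line 2 33/88 = 37.5% → Line 2
Night shift: Line West 82/144 = 56.9%, Line 2 5/7 = 71.4% → Line 2
Overall: Line West 116/253 = 45.8%, Line 2 120/373 = 32.2% → Line West
(Line 2 wins every shift group but Line West wins overall — Line 2's units skew toward the low-rate day shift group.)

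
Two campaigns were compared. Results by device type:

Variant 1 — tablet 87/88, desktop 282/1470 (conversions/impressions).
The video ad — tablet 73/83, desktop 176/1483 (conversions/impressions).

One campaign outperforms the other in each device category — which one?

Tablet: Variant 1 87/88 = 98.9%, the video ad 73/83 = 88.0% → Variant 1
Desktop: Variant 1 282/1470 = 19.2%, the video ad 176/1483 = 11.9% → Variant 1
Variant 1 has the higher rate in both groups.

Variant 1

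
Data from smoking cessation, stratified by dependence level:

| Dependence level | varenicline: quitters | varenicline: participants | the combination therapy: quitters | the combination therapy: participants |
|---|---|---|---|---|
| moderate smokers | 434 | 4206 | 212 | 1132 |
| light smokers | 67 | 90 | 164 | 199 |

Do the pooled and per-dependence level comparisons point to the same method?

Moderate smokers: varenicline 434/4206 = 10.3%, the combination therapy 212/1132 = 18.7% → the combination therapy
Light smokers: varenicline 67/90 = 74.4%, the combination therapy 164/199 = 82.4% → the combination therapy
Overall: varenicline 501/4296 = 11.7%, the combination therapy 376/1331 = 28.2% → the combination therapy
The combination therapy wins overall and in every dependence group — no reversal.

Yes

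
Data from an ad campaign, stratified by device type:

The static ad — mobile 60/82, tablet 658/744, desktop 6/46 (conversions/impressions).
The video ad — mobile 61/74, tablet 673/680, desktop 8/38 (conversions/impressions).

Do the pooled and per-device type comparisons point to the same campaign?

Mobile: the static ad 60/82 = 73.2%, the video ad 61/74 = 82.4% → the video ad
Tablet: the static ad 658/744 = 88.4%, the video ad 673/680 = 99.0% → the video ad
Desktop: the static ad 6/46 = 13.0%, the video ad 8/38 = 21.1% → the video ad
Overall: the static ad 724/872 = 83.0%, the video ad 742/792 = 93.7% → the video ad
The video ad wins overall and in every device group — no reversal.

Yes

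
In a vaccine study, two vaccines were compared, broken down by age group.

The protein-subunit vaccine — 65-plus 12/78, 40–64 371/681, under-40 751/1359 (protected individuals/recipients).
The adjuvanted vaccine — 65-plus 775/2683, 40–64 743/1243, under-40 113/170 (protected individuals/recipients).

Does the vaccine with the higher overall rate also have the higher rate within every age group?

No

65-plus: the protein-subunit vaccine 12/78 = 15.4%, the adjuvanted vaccine 775/2683 = 28.9% → the adjuvanted vaccine
40–64: the protein-subunit vaccine 371/681 = 54.5%, the adjuvanted vaccine 743/1243 = 59.8% → the adjuvanted vaccine
Under-40: the protein-subunit vaccine 751/1359 = 55.3%, the adjuvanted vaccine 113/170 = 66.5% → the adjuvanted vaccine
Overall: the protein-subunit vaccine 1134/2118 = 53.5%, the adjuvanted vaccine 1631/4096 = 39.8% → the protein-subunit vaccine
The adjuvanted vaccine wins each age group but the protein-subunit vaccine wins overall — the comparison reverses. The adjuvanted vaccine's recipients skew toward 65-plus, which has a lower base rate.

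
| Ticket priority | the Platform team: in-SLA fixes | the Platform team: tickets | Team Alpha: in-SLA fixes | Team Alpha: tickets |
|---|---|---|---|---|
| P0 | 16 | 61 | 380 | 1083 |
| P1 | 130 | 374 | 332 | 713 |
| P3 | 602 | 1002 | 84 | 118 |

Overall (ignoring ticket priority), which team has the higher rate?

the Platform team

P0: the Platform team 16/61 = 26.2%, Team Alpha 380/1083 = 35.1% → Team Alpha
P1: the Platform team 130/374 = 34.8%, Team Alpha 332/713 = 46.6% → Team Alpha
P3: the Platform team 602/1002 = 60.1%, Team Alpha 84/118 = 71.2% → Team Alpha
Overall: the Platform team 748/1437 = 52.1%, Team Alpha 796/1914 = 41.6% → the Platform team
(Team Alpha wins every ticket group but the Platform team wins overall — Team Alpha's tickets skew toward the low-rate P0 group.)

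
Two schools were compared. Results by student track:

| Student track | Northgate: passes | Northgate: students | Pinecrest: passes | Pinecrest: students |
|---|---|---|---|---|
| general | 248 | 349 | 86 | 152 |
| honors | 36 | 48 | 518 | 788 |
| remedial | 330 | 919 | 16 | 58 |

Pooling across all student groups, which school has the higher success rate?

Pinecrest

General: Northgate 248/349 = 71.1%, Pinecrest 86/152 = 56.6% → Northgate
Honors: Northgate 36/48 = 75.0%, Pinecrest 518/788 = 65.7% → Northgate
Remedial: Northgate 330/919 = 35.9%, Pinecrest 16/58 = 27.6% → Northgate
Overall: Northgate 614/1316 = 46.7%, Pinecrest 620/998 = 62.1% → Pinecrest
(Northgate wins every student group but Pinecrest wins overall — Northgate's students skew toward the low-rate remedial group.)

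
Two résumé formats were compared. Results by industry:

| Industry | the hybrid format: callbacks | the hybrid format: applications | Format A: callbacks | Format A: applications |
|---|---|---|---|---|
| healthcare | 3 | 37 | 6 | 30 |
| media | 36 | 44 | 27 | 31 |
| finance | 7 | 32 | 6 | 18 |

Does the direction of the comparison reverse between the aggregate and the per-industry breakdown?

No

Healthcare: the hybrid format 3/37 = 8.1%, Format A 6/30 = 20.0% → Format A
Media: the hybrid format 36/44 = 81.8%, Format A 27/31 = 87.1% → Format A
Finance: the hybrid format 7/32 = 21.9%, Format A 6/18 = 33.3% → Format A
Overall: the hybrid format 46/113 = 40.7%, Format A 39/79 = 49.4% → Format A
Format A wins overall and in every industry group — no reversal.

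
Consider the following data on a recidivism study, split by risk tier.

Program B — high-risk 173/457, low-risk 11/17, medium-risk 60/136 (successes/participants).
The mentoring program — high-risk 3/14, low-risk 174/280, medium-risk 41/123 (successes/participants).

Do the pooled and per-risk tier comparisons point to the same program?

High-risk: Program B 173/457 = 37.9%, the mentoring program 3/14 = 21.4% → Program B
Low-risk: Program B 11/17 = 64.7%, the mentoring program 174/280 = 62.1% → Program B
Medium-risk: Program B 60/136 = 44.1%, the mentoring program 41/123 = 33.3% → Program B
Overall: Program B 244/610 = 40.0%, the mentoring program 218/417 = 52.3% → the mentoring program
Program B wins each risk group but the mentoring program wins overall — the comparison reverses. Program B's participants skew toward high-risk, which has a lower base rate.

No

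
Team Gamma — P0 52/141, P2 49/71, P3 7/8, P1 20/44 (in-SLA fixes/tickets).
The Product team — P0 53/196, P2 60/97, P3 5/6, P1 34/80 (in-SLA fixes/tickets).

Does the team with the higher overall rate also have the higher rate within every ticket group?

P0: Team Gamma 52/141 = 36.9%, the Product team 53/196 = 27.0% → Team Gamma
P2: Team Gamma 49/71 = 69.0%, the Product team 60/97 = 61.9% → Team Gamma
P3: Team Gamma 7/8 = 87.5%, the Product team 5/6 = 83.3% → Team Gamma
P1: Team Gamma 20/44 = 45.5%, the Product team 34/80 = 42.5% → Team Gamma
Overall: Team Gamma 128/264 = 48.5%, the Product team 152/379 = 40.1% → Team Gamma
Team Gamma wins overall and in every ticket group — no reversal.

Yes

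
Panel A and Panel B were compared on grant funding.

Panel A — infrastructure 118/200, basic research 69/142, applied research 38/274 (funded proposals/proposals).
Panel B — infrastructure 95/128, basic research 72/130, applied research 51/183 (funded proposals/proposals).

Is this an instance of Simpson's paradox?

No

Infrastructure: Panel A 118/200 = 59.0%, Panel B 95/128 = 74.2% → Panel B
Basic research: Panel A 69/142 = 48.6%, Panel B 72/130 = 55.4% → Panel B
Applied research: Panel A 38/274 = 13.9%, Panel B 51/183 = 27.9% → Panel B
Overall: Panel A 225/616 = 36.5%, Panel B 218/441 = 49.4% → Panel B
Panel B wins overall and in every proposal group — no reversal.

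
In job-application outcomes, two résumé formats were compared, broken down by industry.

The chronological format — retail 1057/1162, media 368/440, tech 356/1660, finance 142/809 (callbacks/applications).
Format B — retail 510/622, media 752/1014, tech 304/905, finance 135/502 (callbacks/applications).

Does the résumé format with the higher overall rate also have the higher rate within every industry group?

No

Retail: the chronological format 1057/1162 = 91.0%, Format B 510/622 = 82.0% → the chronological format
Media: the chronological format 368/440 = 83.6%, Format B 752/1014 = 74.2% → the chronological format
Tech: the chronological format 356/1660 = 21.4%, Format B 304/905 = 33.6% → Format B
Finance: the chronological format 142/809 = 17.6%, Format B 135/502 = 26.9% → Format B
Overall: the chronological format 1923/4071 = 47.2%, Format B 1701/3043 = 55.9% → Format B
Neither sweeps: the chronological format wins 2 of 4 groups, Format B wins 2. Format B wins overall but not every group — no Simpson reversal.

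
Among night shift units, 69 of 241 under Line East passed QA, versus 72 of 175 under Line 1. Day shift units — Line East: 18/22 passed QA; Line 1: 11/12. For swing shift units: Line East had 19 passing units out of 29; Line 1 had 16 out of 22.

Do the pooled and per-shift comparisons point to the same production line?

Night shift: Line East 69/241 = 28.6%, Line 1 72/175 = 41.1% → Line 1
Day shift: Line East 18/22 = 81.8%, Line 1 11/12 = 91.7% → Line 1
Swing shift: Line East 19/29 = 65.5%, Line 1 16/22 = 72.7% → Line 1
Overall: Line East 106/292 = 36.3%, Line 1 99/209 = 47.4% → Line 1
Line 1 wins overall and in every shift group — no reversal.

Yes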